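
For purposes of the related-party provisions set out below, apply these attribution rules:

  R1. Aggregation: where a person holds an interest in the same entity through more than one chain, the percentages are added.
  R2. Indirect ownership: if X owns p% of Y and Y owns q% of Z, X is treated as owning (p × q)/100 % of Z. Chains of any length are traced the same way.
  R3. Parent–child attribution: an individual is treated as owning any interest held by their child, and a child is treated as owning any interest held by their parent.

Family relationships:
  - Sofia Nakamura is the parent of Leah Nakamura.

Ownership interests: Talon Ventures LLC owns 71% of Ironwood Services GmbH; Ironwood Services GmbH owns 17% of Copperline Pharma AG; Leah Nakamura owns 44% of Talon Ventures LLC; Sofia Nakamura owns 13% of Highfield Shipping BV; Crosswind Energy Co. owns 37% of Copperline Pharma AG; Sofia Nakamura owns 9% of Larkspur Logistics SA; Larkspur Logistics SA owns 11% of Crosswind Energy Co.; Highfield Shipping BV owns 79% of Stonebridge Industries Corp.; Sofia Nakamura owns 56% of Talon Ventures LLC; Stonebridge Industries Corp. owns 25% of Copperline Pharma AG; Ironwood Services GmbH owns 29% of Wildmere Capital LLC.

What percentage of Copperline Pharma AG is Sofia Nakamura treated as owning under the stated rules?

By parent–child attribution (R3), Sofia Nakamura is treated as also owning Leah Nakamura's interest in Talon Ventures LLC, giving 56% + 44% = 100%.
Chain via Highfield Shipping BV → Stonebridge Industries Corp. (R2): 13% × 79% × 25% = 2.5675% of Copperline Pharma AG.
Chain via Larkspur Logistics SA → Crosswind Energy Co. (R2): 9% × 11% × 37% = 0.3663% of Copperline Pharma AG.
Chain via Talon Ventures LLC → Ironwood Services GmbH (R2): 100% × 71% × 17% = 12.07% of Copperline Pharma AG.
Aggregating (R1): 2.5675% + 0.3663% + 12.07% = 15.0038%.

15.0038%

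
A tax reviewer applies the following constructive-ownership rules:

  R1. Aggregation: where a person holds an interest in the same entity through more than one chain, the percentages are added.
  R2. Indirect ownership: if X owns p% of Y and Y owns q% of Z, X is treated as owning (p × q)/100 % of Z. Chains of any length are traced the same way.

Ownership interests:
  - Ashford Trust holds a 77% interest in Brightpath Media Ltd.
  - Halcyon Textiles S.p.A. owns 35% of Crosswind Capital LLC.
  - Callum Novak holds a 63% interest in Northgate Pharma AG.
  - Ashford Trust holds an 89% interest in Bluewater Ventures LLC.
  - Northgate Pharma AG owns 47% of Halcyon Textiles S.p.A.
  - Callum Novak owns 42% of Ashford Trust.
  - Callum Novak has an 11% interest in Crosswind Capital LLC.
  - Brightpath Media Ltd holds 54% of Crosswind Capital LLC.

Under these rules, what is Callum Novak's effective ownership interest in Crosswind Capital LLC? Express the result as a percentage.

38.8271%

Chain via Ashford Trust → Brightpath Media Ltd (R2): 42% × 77% × 54% = 17.4636% of Crosswind Capital LLC.
Chain via Northgate Pharma AG → Halcyon Textiles S.p.A. (R2): 63% × 47% × 35% = 10.3635% of Crosswind Capital LLC.
Direct interest in Crosswind Capital LLC: 11%.
Aggregating (R1): 17.4636% + 10.3635% + 11% = 38.8271%.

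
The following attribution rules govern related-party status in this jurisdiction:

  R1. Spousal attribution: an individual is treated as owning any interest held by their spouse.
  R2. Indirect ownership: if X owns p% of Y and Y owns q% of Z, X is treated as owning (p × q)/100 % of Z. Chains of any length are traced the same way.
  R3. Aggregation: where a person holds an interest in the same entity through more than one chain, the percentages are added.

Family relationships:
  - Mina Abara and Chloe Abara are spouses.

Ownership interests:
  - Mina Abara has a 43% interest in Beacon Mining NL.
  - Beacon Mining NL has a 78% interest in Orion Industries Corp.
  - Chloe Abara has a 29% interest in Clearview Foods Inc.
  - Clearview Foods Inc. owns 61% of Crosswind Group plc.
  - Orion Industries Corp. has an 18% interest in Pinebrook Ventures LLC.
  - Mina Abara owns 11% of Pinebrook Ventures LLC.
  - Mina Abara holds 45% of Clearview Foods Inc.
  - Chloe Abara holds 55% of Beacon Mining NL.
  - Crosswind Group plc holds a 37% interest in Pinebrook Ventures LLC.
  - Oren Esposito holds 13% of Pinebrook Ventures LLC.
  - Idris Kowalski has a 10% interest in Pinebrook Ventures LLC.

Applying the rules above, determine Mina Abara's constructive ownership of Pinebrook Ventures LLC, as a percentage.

By spousal attribution (R1), Mina Abara is treated as also owning Chloe Abara's interest in Beacon Mining NL, giving 43% + 55% = 98%.
By spousal attribution (R1), Mina Abara is treated as also owning Chloe Abara's interest in Clearview Foods Inc, giving 45% + 29% = 74%.
Chain via Beacon Mining NL → Orion Industries Corp. (R2): 98% × 78% × 18% = 13.7592% of Pinebrook Ventures LLC.
Chain via Clearview Foods Inc. → Crosswind Group plc (R2): 74% × 61% × 37% = 16.7018% of Pinebrook Ventures LLC.
Direct interest in Pinebrook Ventures LLC: 11%.
Aggregating (R3): 13.7592% + 16.7018% + 11% = 41.461%.

41.461%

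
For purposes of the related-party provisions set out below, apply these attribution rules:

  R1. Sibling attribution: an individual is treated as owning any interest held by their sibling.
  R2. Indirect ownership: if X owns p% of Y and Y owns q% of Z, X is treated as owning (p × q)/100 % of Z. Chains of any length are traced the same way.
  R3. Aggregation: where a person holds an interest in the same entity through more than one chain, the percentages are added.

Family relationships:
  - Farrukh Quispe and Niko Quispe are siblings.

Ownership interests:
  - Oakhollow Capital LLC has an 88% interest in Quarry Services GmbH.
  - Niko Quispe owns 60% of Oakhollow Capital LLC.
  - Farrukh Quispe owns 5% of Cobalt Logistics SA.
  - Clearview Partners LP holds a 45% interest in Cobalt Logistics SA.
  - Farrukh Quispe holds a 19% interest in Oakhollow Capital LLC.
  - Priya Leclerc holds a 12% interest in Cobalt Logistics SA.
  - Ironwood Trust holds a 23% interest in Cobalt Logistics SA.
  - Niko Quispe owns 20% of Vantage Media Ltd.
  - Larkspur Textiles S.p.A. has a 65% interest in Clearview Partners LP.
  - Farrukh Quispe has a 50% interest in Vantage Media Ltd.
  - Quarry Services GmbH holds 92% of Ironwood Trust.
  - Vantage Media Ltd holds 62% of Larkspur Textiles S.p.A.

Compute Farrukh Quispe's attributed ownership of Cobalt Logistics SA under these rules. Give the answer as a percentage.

32.404932%

By sibling attribution (R1), Farrukh Quispe is treated as also owning Niko Quispe's interest in Vantage Media Ltd, giving 50% + 20% = 70%.
By sibling attribution (R1), Farrukh Quispe is treated as also owning Niko Quispe's interest in Oakhollow Capital LLC, giving 19% + 60% = 79%.
Chain via Vantage Media Ltd → Larkspur Textiles S.p.A. → Clearview Partners LP (R2): 70% × 62% × 65% × 45% = 12.6945% of Cobalt Logistics SA.
Chain via Oakhollow Capital LLC → Quarry Services GmbH → Ironwood Trust (R2): 79% × 88% × 92% × 23% = 14.710432% of Cobalt Logistics SA.
Direct interest in Cobalt Logistics SA: 5%.
Aggregating (R3): 12.6945% + 14.710432% + 5% = 32.404932%.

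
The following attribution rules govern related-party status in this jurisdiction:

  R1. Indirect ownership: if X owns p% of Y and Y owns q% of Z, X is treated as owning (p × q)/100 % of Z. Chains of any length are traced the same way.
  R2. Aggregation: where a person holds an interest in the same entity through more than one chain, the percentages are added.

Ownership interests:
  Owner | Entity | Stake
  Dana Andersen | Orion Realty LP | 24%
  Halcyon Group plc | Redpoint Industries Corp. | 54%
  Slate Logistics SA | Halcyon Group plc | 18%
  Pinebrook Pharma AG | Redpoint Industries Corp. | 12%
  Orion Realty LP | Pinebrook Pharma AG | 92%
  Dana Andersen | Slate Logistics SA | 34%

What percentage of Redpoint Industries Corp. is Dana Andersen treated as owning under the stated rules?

5.9544%

Chain via Orion Realty LP → Pinebrook Pharma AG (R1): 24% × 92% × 12% = 2.6496% of Redpoint Industries Corp.
Chain via Slate Logistics SA → Halcyon Group plc (R1): 34% × 18% × 54% = 3.3048% of Redpoint Industries Corp.
Aggregating (R2): 2.6496% + 3.3048% = 5.9544%.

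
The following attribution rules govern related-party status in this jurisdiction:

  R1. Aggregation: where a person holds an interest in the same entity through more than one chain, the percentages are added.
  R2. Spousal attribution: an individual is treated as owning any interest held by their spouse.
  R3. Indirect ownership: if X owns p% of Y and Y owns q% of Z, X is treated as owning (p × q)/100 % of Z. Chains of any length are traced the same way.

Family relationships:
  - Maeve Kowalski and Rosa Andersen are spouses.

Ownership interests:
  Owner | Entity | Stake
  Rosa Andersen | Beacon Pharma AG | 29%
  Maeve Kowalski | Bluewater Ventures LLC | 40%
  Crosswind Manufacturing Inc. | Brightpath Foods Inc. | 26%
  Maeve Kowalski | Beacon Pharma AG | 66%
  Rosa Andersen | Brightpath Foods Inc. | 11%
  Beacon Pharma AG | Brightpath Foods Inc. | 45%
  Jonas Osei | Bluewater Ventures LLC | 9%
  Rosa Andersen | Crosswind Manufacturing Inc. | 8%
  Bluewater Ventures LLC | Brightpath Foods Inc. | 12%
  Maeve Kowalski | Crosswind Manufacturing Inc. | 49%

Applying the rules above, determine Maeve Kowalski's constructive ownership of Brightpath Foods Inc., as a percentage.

73.37%

By spousal attribution (R2), Maeve Kowalski is treated as also owning Rosa Andersen's interest in Beacon Pharma AG, giving 66% + 29% = 95%.
By spousal attribution (R2), Maeve Kowalski is treated as also owning Rosa Andersen's interest in Crosswind Manufacturing Inc, giving 49% + 8% = 57%.
By spousal attribution (R2), Maeve Kowalski is treated as owning Rosa Andersen's 11% interest in Brightpath Foods Inc.
Chain via Bluewater Ventures LLC (R3): 40% × 12% = 4.8% of Brightpath Foods Inc.
Chain via Beacon Pharma AG (R3): 95% × 45% = 42.75% of Brightpath Foods Inc.
Chain via Crosswind Manufacturing Inc. (R3): 57% × 26% = 14.82% of Brightpath Foods Inc.
Direct interest in Brightpath Foods Inc: 11%.
Aggregating (R1): 4.8% + 42.75% + 14.82% + 11% = 73.37%.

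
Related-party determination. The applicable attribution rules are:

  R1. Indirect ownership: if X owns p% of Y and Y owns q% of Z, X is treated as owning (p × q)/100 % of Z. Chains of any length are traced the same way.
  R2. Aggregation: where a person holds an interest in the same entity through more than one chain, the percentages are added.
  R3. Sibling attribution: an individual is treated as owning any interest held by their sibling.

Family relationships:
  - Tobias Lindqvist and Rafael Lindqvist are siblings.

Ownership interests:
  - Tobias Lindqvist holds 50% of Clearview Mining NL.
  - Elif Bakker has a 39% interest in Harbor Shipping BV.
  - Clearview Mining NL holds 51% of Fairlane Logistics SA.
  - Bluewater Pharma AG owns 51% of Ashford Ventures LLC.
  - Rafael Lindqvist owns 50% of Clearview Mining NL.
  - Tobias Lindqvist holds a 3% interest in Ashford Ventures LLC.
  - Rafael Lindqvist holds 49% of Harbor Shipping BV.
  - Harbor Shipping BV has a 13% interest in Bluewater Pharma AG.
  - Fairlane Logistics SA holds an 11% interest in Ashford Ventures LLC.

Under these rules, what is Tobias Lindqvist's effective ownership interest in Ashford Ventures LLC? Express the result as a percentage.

By sibling attribution (R3), Tobias Lindqvist is treated as also owning Rafael Lindqvist's interest in Clearview Mining NL, giving 50% + 50% = 100%.
By sibling attribution (R3), Tobias Lindqvist is treated as owning Rafael Lindqvist's 49% interest in Harbor Shipping BV.
Chain via Clearview Mining NL → Fairlane Logistics SA (R1): 100% × 51% × 11% = 5.61% of Ashford Ventures LLC.
Direct interest in Ashford Ventures LLC: 3%.
Chain via Harbor Shipping BV → Bluewater Pharma AG (R1): 49% × 13% × 51% = 3.2487% of Ashford Ventures LLC.
Aggregating (R2): 5.61% + 3% + 3.2487% = 11.8587%.

11.8587%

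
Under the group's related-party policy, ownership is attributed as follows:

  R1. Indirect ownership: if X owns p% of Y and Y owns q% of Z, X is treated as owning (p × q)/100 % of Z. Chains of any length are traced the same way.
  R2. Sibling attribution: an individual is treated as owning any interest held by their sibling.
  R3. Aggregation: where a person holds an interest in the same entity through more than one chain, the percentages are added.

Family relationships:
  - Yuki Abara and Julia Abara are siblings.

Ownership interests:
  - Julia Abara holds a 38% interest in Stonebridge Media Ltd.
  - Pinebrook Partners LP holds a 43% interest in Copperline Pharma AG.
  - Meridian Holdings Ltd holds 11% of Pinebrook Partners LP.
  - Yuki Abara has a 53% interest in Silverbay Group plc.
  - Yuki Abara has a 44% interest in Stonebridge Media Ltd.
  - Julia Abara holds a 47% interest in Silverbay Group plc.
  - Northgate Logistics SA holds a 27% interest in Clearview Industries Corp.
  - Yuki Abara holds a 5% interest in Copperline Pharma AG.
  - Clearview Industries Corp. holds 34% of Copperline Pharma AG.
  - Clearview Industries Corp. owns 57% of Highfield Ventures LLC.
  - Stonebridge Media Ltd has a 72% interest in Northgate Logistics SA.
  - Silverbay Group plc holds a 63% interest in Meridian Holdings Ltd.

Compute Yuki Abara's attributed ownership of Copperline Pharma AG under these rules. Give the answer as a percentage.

By sibling attribution (R2), Yuki Abara is treated as also owning Julia Abara's interest in Silverbay Group plc, giving 53% + 47% = 100%.
By sibling attribution (R2), Yuki Abara is treated as also owning Julia Abara's interest in Stonebridge Media Ltd, giving 44% + 38% = 82%.
Chain via Silverbay Group plc → Meridian Holdings Ltd → Pinebrook Partners LP (R1): 100% × 63% × 11% × 43% = 2.9799% of Copperline Pharma AG.
Chain via Stonebridge Media Ltd → Northgate Logistics SA → Clearview Industries Corp. (R1): 82% × 72% × 27% × 34% = 5.419872% of Copperline Pharma AG.
Direct interest in Copperline Pharma AG: 5%.
Aggregating (R3): 2.9799% + 5.419872% + 5% = 13.399772%.

13.399772%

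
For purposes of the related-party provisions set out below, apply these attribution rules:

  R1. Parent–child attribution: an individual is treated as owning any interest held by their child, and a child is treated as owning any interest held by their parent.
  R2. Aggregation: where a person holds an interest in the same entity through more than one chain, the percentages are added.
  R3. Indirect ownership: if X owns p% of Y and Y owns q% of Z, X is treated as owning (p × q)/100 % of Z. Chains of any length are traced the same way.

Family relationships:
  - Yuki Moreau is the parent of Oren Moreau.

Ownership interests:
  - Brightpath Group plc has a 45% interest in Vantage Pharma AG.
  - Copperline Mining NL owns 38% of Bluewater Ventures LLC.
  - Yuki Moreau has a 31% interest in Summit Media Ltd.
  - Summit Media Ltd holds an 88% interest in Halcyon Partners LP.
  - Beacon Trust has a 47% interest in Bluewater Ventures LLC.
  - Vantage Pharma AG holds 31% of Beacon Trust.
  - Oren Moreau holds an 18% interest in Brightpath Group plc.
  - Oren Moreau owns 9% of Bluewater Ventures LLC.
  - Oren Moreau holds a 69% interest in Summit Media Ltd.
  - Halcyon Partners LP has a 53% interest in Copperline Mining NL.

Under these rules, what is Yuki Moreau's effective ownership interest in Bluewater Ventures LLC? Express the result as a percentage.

27.90337%

By parent–child attribution (R1), Yuki Moreau is treated as also owning Oren Moreau's interest in Summit Media Ltd, giving 31% + 69% = 100%.
By parent–child attribution (R1), Yuki Moreau is treated as owning Oren Moreau's 18% interest in Brightpath Group plc.
By parent–child attribution (R1), Yuki Moreau is treated as owning Oren Moreau's 9% interest in Bluewater Ventures LLC.
Chain via Summit Media Ltd → Halcyon Partners LP → Copperline Mining NL (R3): 100% × 88% × 53% × 38% = 17.7232% of Bluewater Ventures LLC.
Chain via Brightpath Group plc → Vantage Pharma AG → Beacon Trust (R3): 18% × 45% × 31% × 47% = 1.18017% of Bluewater Ventures LLC.
Direct interest in Bluewater Ventures LLC: 9%.
Aggregating (R2): 17.7232% + 1.18017% + 9% = 27.90337%.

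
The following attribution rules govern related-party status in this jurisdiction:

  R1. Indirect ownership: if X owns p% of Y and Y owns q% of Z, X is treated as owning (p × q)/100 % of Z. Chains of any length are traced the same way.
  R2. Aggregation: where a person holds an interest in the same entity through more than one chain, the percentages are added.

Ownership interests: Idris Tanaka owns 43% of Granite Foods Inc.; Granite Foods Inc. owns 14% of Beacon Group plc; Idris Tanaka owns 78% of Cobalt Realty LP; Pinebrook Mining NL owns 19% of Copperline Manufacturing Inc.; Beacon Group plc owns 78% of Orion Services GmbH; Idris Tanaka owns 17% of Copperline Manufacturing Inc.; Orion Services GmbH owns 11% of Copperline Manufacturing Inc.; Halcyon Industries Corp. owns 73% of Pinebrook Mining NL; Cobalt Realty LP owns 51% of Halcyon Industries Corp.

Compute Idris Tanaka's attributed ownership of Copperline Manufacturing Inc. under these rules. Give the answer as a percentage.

Chain via Granite Foods Inc. → Beacon Group plc → Orion Services GmbH (R1): 43% × 14% × 78% × 11% = 0.516516% of Copperline Manufacturing Inc.
Chain via Cobalt Realty LP → Halcyon Industries Corp. → Pinebrook Mining NL (R1): 78% × 51% × 73% × 19% = 5.517486% of Copperline Manufacturing Inc.
Direct interest in Copperline Manufacturing Inc: 17%.
Aggregating (R2): 0.516516% + 5.517486% + 17% = 23.034002%.

23.034002%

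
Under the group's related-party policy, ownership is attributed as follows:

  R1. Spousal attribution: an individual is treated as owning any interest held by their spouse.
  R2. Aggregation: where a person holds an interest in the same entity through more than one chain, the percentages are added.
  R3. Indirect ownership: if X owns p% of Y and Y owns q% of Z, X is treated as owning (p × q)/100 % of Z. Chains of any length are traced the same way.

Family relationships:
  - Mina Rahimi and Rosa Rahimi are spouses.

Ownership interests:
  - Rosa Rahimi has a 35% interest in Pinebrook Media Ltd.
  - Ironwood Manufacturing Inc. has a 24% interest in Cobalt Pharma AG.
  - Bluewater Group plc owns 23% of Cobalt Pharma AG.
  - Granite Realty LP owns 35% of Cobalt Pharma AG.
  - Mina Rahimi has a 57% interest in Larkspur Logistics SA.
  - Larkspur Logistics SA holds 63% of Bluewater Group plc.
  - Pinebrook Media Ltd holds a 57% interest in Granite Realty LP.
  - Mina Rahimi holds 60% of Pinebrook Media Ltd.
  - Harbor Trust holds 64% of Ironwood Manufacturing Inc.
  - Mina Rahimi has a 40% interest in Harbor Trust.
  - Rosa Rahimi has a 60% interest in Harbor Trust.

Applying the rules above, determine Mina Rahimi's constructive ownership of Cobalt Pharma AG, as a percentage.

42.5718%

By spousal attribution (R1), Mina Rahimi is treated as also owning Rosa Rahimi's interest in Pinebrook Media Ltd, giving 60% + 35% = 95%.
By spousal attribution (R1), Mina Rahimi is treated as also owning Rosa Rahimi's interest in Harbor Trust, giving 40% + 60% = 100%.
Chain via Larkspur Logistics SA → Bluewater Group plc (R3): 57% × 63% × 23% = 8.2593% of Cobalt Pharma AG.
Chain via Pinebrook Media Ltd → Granite Realty LP (R3): 95% × 57% × 35% = 18.9525% of Cobalt Pharma AG.
Chain via Harbor Trust → Ironwood Manufacturing Inc. (R3): 100% × 64% × 24% = 15.36% of Cobalt Pharma AG.
Aggregating (R2): 8.2593% + 18.9525% + 15.36% = 42.5718%.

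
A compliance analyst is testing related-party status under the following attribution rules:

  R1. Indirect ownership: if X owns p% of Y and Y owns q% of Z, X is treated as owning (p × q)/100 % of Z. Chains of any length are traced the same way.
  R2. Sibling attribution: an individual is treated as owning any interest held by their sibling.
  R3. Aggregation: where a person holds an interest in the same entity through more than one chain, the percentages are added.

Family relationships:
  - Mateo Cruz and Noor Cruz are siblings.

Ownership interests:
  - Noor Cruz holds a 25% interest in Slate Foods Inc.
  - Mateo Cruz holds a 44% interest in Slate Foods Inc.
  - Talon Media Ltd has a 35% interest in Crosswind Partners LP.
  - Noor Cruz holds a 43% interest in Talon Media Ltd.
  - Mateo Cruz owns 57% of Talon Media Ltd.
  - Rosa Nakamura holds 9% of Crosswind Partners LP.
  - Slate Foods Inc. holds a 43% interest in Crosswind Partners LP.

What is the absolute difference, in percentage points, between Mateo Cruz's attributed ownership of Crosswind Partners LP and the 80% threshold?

15.33

By sibling attribution (R2), Mateo Cruz is treated as also owning Noor Cruz's interest in Slate Foods Inc, giving 44% + 25% = 69%.
By sibling attribution (R2), Mateo Cruz is treated as also owning Noor Cruz's interest in Talon Media Ltd, giving 57% + 43% = 100%.
Chain via Slate Foods Inc. (R1): 69% × 43% = 29.67% of Crosswind Partners LP.
Chain via Talon Media Ltd (R1): 100% × 35% = 35% of Crosswind Partners LP.
Aggregating (R3): 29.67% + 35% = 64.67%.
64.67% falls short of the 80% threshold by 15.33 percentage points.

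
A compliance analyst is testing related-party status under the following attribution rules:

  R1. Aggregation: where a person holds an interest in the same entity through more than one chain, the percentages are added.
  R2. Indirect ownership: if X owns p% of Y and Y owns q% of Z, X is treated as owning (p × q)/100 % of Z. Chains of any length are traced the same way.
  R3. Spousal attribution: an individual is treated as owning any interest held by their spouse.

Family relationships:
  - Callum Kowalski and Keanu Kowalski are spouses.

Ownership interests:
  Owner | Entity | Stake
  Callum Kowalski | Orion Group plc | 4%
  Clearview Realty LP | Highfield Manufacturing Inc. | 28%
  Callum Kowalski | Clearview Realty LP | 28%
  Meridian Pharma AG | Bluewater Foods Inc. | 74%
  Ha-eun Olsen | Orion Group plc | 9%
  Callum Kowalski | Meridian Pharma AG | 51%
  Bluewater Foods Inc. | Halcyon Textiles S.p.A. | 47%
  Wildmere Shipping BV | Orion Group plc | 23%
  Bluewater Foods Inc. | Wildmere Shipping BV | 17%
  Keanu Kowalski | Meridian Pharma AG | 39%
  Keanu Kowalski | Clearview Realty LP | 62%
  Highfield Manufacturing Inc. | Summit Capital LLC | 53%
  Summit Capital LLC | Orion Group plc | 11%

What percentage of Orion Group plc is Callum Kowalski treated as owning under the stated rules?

8.07322%

By spousal attribution (R3), Callum Kowalski is treated as also owning Keanu Kowalski's interest in Meridian Pharma AG, giving 51% + 39% = 90%.
By spousal attribution (R3), Callum Kowalski is treated as also owning Keanu Kowalski's interest in Clearview Realty LP, giving 28% + 62% = 90%.
Chain via Meridian Pharma AG → Bluewater Foods Inc. → Wildmere Shipping BV (R2): 90% × 74% × 17% × 23% = 2.60406% of Orion Group plc.
Chain via Clearview Realty LP → Highfield Manufacturing Inc. → Summit Capital LLC (R2): 90% × 28% × 53% × 11% = 1.46916% of Orion Group plc.
Direct interest in Orion Group plc: 4%.
Aggregating (R1): 2.60406% + 1.46916% + 4% = 8.07322%.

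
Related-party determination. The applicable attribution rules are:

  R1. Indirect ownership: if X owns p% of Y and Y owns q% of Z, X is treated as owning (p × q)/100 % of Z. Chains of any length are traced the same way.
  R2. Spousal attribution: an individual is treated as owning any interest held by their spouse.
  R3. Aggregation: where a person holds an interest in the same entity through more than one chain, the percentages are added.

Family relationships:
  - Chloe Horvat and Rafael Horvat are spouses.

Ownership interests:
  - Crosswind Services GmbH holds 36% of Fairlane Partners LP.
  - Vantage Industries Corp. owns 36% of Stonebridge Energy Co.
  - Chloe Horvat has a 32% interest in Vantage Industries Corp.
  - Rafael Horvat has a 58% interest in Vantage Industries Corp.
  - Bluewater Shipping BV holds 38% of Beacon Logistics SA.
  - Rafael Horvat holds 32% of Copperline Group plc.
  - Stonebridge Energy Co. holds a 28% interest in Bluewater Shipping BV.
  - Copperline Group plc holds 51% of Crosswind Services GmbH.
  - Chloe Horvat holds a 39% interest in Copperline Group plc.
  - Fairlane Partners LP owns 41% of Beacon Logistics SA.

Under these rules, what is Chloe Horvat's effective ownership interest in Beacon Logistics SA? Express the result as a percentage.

8.791956%

By spousal attribution (R2), Chloe Horvat is treated as also owning Rafael Horvat's interest in Copperline Group plc, giving 39% + 32% = 71%.
By spousal attribution (R2), Chloe Horvat is treated as also owning Rafael Horvat's interest in Vantage Industries Corp, giving 32% + 58% = 90%.
Chain via Copperline Group plc → Crosswind Services GmbH → Fairlane Partners LP (R1): 71% × 51% × 36% × 41% = 5.344596% of Beacon Logistics SA.
Chain via Vantage Industries Corp. → Stonebridge Energy Co. → Bluewater Shipping BV (R1): 90% × 36% × 28% × 38% = 3.44736% of Beacon Logistics SA.
Aggregating (R3): 5.344596% + 3.44736% = 8.791956%.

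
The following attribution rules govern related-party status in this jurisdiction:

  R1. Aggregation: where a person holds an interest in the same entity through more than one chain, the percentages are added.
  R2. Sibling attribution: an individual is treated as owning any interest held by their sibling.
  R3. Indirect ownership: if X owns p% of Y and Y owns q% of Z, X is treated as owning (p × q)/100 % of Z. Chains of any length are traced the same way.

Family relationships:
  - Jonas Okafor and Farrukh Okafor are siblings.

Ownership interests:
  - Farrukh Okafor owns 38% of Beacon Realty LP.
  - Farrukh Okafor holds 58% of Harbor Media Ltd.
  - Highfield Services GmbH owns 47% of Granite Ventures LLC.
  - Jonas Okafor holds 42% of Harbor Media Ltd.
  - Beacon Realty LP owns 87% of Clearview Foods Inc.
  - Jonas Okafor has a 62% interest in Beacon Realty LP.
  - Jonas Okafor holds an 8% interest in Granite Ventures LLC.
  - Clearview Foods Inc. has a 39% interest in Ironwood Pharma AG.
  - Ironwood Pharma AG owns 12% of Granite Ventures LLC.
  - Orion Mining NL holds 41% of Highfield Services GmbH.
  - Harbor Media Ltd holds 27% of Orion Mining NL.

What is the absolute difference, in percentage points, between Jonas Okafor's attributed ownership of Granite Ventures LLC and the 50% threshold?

By sibling attribution (R2), Jonas Okafor is treated as also owning Farrukh Okafor's interest in Harbor Media Ltd, giving 42% + 58% = 100%.
By sibling attribution (R2), Jonas Okafor is treated as also owning Farrukh Okafor's interest in Beacon Realty LP, giving 62% + 38% = 100%.
Chain via Harbor Media Ltd → Orion Mining NL → Highfield Services GmbH (R3): 100% × 27% × 41% × 47% = 5.2029% of Granite Ventures LLC.
Chain via Beacon Realty LP → Clearview Foods Inc. → Ironwood Pharma AG (R3): 100% × 87% × 39% × 12% = 4.0716% of Granite Ventures LLC.
Direct interest in Granite Ventures LLC: 8%.
Aggregating (R1): 5.2029% + 4.0716% + 8% = 17.2745%.
17.2745% falls short of the 50% threshold by 32.7255 percentage points.

32.7255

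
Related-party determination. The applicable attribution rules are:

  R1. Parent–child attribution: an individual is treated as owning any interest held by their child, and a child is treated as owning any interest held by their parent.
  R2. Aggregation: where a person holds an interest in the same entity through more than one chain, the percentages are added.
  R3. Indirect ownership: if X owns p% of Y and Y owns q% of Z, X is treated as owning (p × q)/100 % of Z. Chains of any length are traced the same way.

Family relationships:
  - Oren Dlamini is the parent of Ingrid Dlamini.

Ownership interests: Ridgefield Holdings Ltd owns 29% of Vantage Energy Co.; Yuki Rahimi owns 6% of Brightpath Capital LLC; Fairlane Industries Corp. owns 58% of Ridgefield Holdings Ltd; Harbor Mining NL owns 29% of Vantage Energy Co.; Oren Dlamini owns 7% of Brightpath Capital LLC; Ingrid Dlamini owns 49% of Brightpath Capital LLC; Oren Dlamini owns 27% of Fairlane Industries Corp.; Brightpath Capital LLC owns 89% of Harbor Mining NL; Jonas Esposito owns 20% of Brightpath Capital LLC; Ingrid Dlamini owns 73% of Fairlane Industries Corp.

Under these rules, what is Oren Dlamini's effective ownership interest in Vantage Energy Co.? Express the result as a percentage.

31.2736%

By parent–child attribution (R1), Oren Dlamini is treated as also owning Ingrid Dlamini's interest in Fairlane Industries Corp, giving 27% + 73% = 100%.
By parent–child attribution (R1), Oren Dlamini is treated as also owning Ingrid Dlamini's interest in Brightpath Capital LLC, giving 7% + 49% = 56%.
Chain via Fairlane Industries Corp. → Ridgefield Holdings Ltd (R3): 100% × 58% × 29% = 16.82% of Vantage Energy Co.
Chain via Brightpath Capital LLC → Harbor Mining NL (R3): 56% × 89% × 29% = 14.4536% of Vantage Energy Co.
Aggregating (R2): 16.82% + 14.4536% = 31.2736%.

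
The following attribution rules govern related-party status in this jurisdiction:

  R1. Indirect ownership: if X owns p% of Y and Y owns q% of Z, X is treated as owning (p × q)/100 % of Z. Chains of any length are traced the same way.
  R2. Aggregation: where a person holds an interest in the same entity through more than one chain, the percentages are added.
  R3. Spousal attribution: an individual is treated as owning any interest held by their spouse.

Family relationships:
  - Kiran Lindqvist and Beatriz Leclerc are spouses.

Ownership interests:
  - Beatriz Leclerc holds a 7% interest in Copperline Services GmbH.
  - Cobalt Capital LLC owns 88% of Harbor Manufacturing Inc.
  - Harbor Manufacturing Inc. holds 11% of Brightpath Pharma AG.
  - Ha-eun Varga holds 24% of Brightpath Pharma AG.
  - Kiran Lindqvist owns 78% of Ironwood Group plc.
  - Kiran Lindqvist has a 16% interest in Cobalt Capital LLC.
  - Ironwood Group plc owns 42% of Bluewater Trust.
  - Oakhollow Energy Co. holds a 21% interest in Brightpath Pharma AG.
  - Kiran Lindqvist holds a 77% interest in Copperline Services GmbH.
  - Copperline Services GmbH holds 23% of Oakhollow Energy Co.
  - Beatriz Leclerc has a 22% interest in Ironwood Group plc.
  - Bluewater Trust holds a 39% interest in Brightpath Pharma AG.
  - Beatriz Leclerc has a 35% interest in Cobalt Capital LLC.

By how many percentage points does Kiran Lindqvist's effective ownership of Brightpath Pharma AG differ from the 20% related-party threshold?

5.374

By spousal attribution (R3), Kiran Lindqvist is treated as also owning Beatriz Leclerc's interest in Copperline Services GmbH, giving 77% + 7% = 84%.
By spousal attribution (R3), Kiran Lindqvist is treated as also owning Beatriz Leclerc's interest in Ironwood Group plc, giving 78% + 22% = 100%.
By spousal attribution (R3), Kiran Lindqvist is treated as also owning Beatriz Leclerc's interest in Cobalt Capital LLC, giving 16% + 35% = 51%.
Chain via Copperline Services GmbH → Oakhollow Energy Co. (R1): 84% × 23% × 21% = 4.0572% of Brightpath Pharma AG.
Chain via Ironwood Group plc → Bluewater Trust (R1): 100% × 42% × 39% = 16.38% of Brightpath Pharma AG.
Chain via Cobalt Capital LLC → Harbor Manufacturing Inc. (R1): 51% × 88% × 11% = 4.9368% of Brightpath Pharma AG.
Aggregating (R2): 4.0572% + 16.38% + 4.9368% = 25.374%.
25.374% exceeds the 20% threshold by 5.374 percentage points.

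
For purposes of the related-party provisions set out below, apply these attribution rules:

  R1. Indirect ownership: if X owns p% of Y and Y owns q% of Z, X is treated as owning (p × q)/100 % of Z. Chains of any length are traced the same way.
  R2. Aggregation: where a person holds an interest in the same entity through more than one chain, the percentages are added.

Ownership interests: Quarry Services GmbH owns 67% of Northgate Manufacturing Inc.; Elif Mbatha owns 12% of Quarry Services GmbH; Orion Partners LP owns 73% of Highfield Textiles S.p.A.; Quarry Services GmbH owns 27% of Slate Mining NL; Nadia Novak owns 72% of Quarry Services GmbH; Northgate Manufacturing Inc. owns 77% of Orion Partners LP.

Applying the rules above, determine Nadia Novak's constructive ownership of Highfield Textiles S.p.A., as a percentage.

27.115704%

Chain via Quarry Services GmbH → Northgate Manufacturing Inc. → Orion Partners LP (R1): 72% × 67% × 77% × 73% = 27.115704% of Highfield Textiles S.p.A.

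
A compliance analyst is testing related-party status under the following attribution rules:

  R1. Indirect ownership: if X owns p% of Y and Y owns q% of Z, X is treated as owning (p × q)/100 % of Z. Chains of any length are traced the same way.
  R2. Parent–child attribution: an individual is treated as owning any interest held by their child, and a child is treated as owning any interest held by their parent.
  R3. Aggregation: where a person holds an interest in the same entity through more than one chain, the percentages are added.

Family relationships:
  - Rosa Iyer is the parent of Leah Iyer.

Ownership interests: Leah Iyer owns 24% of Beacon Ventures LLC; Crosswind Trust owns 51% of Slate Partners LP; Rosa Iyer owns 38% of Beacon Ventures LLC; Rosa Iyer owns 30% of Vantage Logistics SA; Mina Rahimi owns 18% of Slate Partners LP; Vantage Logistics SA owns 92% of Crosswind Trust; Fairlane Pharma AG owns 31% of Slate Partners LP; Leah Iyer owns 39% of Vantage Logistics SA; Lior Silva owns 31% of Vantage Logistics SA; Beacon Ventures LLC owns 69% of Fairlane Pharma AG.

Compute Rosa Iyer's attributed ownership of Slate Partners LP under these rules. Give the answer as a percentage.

By parent–child attribution (R2), Rosa Iyer is treated as also owning Leah Iyer's interest in Vantage Logistics SA, giving 30% + 39% = 69%.
By parent–child attribution (R2), Rosa Iyer is treated as also owning Leah Iyer's interest in Beacon Ventures LLC, giving 38% + 24% = 62%.
Chain via Vantage Logistics SA → Crosswind Trust (R1): 69% × 92% × 51% = 32.3748% of Slate Partners LP.
Chain via Beacon Ventures LLC → Fairlane Pharma AG (R1): 62% × 69% × 31% = 13.2618% of Slate Partners LP.
Aggregating (R3): 32.3748% + 13.2618% = 45.6366%.

45.6366%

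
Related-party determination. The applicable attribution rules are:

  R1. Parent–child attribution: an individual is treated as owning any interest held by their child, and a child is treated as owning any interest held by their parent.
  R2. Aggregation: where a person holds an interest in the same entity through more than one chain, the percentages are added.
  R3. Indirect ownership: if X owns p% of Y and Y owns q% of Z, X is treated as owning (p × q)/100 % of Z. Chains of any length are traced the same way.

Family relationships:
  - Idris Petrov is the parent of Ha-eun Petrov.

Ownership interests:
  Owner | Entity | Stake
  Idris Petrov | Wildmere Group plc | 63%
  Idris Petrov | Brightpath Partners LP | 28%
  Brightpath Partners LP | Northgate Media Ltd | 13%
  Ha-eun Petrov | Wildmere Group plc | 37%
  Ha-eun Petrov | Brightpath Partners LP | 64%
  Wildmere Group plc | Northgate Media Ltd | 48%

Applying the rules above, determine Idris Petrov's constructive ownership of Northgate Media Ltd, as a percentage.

By parent–child attribution (R1), Idris Petrov is treated as also owning Ha-eun Petrov's interest in Brightpath Partners LP, giving 28% + 64% = 92%.
By parent–child attribution (R1), Idris Petrov is treated as also owning Ha-eun Petrov's interest in Wildmere Group plc, giving 63% + 37% = 100%.
Chain via Brightpath Partners LP (R3): 92% × 13% = 11.96% of Northgate Media Ltd.
Chain via Wildmere Group plc (R3): 100% × 48% = 48% of Northgate Media Ltd.
Aggregating (R2): 11.96% + 48% = 59.96%.

59.96%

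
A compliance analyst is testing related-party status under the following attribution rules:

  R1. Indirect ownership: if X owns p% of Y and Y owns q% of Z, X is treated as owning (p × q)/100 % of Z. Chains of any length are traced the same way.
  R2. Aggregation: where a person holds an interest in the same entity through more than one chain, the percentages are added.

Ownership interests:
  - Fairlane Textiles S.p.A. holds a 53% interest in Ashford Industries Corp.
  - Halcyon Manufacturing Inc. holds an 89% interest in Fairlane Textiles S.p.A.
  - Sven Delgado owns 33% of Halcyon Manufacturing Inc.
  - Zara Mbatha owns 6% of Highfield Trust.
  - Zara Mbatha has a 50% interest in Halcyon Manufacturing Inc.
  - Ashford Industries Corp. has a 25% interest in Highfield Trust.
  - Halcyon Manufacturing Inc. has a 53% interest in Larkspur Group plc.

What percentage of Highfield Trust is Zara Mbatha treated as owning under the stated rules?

Chain via Halcyon Manufacturing Inc. → Fairlane Textiles S.p.A. → Ashford Industries Corp. (R1): 50% × 89% × 53% × 25% = 5.89625% of Highfield Trust.
Direct interest in Highfield Trust: 6%.
Aggregating (R2): 5.89625% + 6% = 11.89625%.

11.89625%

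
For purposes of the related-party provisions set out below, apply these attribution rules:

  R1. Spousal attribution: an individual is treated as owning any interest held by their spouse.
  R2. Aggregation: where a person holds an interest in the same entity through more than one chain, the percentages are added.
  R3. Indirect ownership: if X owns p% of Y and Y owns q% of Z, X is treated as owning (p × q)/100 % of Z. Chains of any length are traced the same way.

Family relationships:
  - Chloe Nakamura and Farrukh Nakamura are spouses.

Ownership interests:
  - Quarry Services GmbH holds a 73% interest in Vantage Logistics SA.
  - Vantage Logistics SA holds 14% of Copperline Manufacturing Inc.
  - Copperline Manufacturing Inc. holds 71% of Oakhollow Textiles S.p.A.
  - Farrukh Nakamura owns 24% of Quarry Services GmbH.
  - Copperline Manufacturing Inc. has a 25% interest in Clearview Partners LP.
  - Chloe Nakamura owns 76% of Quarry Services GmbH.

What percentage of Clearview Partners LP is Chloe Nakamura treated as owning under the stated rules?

By spousal attribution (R1), Chloe Nakamura is treated as also owning Farrukh Nakamura's interest in Quarry Services GmbH, giving 76% + 24% = 100%.
Chain via Quarry Services GmbH → Vantage Logistics SA → Copperline Manufacturing Inc. (R3): 100% × 73% × 14% × 25% = 2.555% of Clearview Partners LP.

2.555%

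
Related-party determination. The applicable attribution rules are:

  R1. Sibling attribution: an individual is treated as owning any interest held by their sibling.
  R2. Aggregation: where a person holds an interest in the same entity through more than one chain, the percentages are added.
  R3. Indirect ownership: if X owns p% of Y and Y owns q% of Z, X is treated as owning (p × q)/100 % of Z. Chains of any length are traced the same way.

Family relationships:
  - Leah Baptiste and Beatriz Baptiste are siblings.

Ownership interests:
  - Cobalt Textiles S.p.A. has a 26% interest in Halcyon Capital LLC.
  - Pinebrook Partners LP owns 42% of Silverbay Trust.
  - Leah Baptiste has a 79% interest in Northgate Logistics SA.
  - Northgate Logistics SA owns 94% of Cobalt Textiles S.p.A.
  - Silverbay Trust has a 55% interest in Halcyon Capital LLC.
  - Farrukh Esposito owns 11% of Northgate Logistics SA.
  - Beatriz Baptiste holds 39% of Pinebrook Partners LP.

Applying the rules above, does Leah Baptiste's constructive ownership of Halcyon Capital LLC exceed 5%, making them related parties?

By sibling attribution (R1), Leah Baptiste is treated as owning Beatriz Baptiste's 39% interest in Pinebrook Partners LP.
Chain via Northgate Logistics SA → Cobalt Textiles S.p.A. (R3): 79% × 94% × 26% = 19.3076% of Halcyon Capital LLC.
Chain via Pinebrook Partners LP → Silverbay Trust (R3): 39% × 42% × 55% = 9.009% of Halcyon Capital LLC.
Aggregating (R2): 19.3076% + 9.009% = 28.3166%.
28.3166% exceeds the 5% threshold, so Leah is a related party to Halcyon Capital LLC.

Yes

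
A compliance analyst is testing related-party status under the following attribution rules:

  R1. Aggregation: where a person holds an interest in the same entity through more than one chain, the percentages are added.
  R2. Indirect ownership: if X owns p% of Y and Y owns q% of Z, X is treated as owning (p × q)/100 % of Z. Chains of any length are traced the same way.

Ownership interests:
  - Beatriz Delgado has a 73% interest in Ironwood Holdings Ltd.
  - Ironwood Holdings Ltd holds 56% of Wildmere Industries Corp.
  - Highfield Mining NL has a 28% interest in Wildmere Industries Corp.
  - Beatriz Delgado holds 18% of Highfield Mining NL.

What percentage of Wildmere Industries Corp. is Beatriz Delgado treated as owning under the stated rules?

45.92%

Chain via Highfield Mining NL (R2): 18% × 28% = 5.04% of Wildmere Industries Corp.
Chain via Ironwood Holdings Ltd (R2): 73% × 56% = 40.88% of Wildmere Industries Corp.
Aggregating (R1): 5.04% + 40.88% = 45.92%.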